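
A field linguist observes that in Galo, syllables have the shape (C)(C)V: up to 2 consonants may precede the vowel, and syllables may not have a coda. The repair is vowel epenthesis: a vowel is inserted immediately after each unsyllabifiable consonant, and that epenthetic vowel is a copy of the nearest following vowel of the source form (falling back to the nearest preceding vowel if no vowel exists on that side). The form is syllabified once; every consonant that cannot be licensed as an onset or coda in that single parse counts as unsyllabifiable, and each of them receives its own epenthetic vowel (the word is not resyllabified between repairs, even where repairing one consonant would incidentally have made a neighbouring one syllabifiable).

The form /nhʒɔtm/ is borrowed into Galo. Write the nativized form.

nɔhʒɔtɔmɔ

Syllabifying with onset maximization leaves /n/, /t/, /m/ stranded (no codas are permitted; onsets may contain at most 2 consonants).
Each unlicensed consonant becomes the onset of a new syllable: /n/ → /nɔ/, /t/ → /tɔ/, /m/ → /mɔ/.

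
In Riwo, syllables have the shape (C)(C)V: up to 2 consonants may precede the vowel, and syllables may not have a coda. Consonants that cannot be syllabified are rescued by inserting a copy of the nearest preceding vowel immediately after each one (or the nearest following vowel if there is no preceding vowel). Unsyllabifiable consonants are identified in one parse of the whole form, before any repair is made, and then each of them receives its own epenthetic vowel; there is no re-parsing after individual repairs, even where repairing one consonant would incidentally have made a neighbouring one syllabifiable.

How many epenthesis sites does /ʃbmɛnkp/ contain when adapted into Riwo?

4

The unsyllabifiable consonants are /ʃ/, /n/, /k/, /p/; each receives one epenthetic vowel.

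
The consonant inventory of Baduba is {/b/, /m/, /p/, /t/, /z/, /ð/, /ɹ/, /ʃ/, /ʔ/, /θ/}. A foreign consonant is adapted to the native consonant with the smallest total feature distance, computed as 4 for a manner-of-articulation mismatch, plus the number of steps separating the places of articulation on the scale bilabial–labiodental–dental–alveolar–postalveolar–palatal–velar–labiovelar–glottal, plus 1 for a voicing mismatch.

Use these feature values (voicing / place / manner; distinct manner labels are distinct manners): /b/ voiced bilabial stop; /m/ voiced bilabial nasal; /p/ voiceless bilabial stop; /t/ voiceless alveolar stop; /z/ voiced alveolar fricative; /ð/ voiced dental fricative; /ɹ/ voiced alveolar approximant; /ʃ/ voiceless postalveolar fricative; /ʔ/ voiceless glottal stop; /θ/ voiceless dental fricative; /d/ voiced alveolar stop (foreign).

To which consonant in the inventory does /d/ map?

/t/ is closest: same manner (stop), place distance 0 (alveolar→alveolar), voicing differs (+1); total 1. Next closest is /b/ at distance 3.

t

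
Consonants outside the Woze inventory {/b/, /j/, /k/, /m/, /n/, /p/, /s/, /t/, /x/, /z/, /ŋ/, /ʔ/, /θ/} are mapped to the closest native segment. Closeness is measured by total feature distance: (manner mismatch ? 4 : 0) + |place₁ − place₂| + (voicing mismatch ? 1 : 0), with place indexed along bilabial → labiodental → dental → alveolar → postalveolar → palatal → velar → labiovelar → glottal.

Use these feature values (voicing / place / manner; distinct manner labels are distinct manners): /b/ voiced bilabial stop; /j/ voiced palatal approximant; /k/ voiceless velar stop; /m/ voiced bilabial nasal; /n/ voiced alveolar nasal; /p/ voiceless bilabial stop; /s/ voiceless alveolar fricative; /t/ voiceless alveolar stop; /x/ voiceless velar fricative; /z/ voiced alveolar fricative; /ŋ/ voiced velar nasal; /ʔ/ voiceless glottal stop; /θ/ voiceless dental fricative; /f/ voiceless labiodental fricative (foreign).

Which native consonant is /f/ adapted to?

θ

/θ/ is closest: same manner (fricative), place distance 1 (labiodental→dental), same voicing; total 1. Next closest is /s/ at distance 2.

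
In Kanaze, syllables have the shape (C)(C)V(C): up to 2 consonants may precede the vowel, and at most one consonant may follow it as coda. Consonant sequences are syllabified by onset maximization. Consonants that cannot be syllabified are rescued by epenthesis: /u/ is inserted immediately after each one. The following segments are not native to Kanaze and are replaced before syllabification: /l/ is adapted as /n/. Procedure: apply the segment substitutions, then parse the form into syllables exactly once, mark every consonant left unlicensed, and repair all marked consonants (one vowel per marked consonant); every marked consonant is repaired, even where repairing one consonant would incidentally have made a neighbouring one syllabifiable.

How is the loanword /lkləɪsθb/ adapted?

nuknəɪsθubu

Substitution: /l/ → /n/, giving /nknəɪsθb/.
The consonants /n/, /θ/, /b/ cannot be parsed into a legal (C)(C)V(C) syllable (at most one coda consonant is licensed; onsets may contain at most 2 consonants).
Epenthesis after each stranded consonant: /n/ → /nu/, /θ/ → /θu/, /b/ → /bu/.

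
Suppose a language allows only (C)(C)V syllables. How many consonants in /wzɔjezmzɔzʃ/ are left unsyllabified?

Under (C)(C)V, the unsyllabifiable consonants are /z/, /z/, /ʃ/ (no codas are permitted; onsets may contain at most 2 consonants).

3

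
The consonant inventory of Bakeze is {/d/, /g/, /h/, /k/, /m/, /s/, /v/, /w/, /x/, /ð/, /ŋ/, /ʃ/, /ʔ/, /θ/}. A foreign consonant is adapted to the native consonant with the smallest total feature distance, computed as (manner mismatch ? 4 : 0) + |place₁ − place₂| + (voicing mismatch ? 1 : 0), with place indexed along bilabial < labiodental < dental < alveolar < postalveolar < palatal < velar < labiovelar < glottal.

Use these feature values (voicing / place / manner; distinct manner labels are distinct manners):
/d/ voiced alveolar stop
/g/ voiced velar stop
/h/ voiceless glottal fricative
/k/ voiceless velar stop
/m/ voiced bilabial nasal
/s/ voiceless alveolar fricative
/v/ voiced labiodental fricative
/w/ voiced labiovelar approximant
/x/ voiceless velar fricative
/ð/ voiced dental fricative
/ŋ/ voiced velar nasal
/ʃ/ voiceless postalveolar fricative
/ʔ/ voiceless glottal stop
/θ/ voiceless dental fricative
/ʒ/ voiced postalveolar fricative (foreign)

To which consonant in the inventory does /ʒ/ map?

ʃ

/ʃ/ is closest: same manner (fricative), place distance 0 (postalveolar→postalveolar), voicing differs (+1); total 1. Next closest is /s/ at distance 2.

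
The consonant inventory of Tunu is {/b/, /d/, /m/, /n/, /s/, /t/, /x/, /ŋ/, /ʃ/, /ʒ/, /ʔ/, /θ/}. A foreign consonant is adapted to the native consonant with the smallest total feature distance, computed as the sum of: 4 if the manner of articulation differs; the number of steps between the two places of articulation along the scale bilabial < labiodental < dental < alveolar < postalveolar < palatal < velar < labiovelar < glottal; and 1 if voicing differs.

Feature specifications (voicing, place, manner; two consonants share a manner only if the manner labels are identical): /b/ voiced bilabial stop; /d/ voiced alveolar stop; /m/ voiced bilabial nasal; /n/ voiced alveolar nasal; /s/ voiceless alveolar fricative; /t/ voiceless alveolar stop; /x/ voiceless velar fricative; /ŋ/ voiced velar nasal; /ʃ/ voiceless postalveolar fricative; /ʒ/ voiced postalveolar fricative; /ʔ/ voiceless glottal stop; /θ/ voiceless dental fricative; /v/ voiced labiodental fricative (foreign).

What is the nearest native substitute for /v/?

θ

/θ/ is closest: same manner (fricative), place distance 1 (labiodental→dental), voicing differs (+1); total 2. Next closest is /s/ at distance 3.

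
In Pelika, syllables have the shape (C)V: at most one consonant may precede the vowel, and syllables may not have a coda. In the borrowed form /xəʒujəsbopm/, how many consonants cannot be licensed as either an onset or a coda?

3

Under (C)V, the unsyllabifiable consonants are /s/, /p/, /m/ (no codas are permitted; onsets are limited to one consonant).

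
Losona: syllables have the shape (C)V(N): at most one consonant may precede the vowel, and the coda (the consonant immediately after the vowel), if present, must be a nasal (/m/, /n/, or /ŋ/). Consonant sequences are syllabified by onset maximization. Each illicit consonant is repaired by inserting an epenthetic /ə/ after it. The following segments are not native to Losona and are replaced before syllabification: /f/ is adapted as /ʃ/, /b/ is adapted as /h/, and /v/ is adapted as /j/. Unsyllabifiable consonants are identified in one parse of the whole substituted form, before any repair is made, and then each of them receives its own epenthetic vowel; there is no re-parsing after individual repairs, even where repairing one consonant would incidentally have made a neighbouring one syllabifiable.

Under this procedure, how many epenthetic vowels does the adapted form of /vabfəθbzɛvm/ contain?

5

After substitution the input is /jahʃəθhzɛjm/.
The unsyllabifiable consonants are /h/, /θ/, /h/, /j/, /m/; each receives one epenthetic vowel.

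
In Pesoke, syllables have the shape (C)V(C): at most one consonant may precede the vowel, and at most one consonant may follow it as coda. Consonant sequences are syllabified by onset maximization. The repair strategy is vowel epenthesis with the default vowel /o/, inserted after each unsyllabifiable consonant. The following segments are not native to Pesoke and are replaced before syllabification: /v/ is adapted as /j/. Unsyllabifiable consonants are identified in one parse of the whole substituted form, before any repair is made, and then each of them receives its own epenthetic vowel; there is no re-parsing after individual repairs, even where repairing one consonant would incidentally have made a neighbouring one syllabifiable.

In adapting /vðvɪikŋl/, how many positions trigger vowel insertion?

4

After substitution the input is /jðjɪikŋl/.
The unsyllabifiable consonants are /j/, /ð/, /ŋ/, /l/; each receives one epenthetic vowel.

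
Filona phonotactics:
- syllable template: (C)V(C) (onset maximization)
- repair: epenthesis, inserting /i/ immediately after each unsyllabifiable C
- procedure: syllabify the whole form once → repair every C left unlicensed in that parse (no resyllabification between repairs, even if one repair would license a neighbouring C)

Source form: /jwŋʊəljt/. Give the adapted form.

The consonants /j/, /w/, /j/, /t/ cannot be parsed into a legal (C)V(C) syllable (at most one coda consonant is licensed; onsets are limited to one consonant).
Inserting the epenthetic vowel yields /j/ → /ji/, /w/ → /wi/, /j/ → /ji/, /t/ → /ti/.

jiwiŋʊəljiti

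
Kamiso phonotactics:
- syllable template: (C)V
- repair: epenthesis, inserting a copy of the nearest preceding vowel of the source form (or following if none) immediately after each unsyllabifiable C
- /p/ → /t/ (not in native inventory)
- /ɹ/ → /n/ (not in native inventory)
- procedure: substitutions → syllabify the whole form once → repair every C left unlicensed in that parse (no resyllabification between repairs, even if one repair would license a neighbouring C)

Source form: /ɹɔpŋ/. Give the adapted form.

Substitution: /ɹ/ → /n/, /p/ → /t/, giving /nɔtŋ/.
The consonants /t/, /ŋ/ cannot be parsed into a legal (C)V syllable (no codas are permitted; onsets are limited to one consonant).
Epenthesis after each stranded consonant: /t/ → /tɔ/, /ŋ/ → /ŋɔ/.

nɔtɔŋɔ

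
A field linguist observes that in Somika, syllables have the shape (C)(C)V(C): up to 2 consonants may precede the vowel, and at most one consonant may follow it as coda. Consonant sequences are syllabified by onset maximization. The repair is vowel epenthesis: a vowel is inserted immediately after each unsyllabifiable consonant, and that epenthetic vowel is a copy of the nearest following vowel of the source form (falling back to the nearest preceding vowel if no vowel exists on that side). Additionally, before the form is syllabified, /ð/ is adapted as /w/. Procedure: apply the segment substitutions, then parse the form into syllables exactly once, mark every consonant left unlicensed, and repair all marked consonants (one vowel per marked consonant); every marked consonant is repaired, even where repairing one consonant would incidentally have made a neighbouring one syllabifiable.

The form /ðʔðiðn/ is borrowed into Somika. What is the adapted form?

Substitution: /ð/ → /w/, giving /wʔwiwn/.
Under (C)(C)V(C), the unsyllabifiable consonants are /w/, /n/ (at most one coda consonant is licensed; onsets may contain at most 2 consonants).
Epenthesis after each stranded consonant: /w/ → /wi/, /n/ → /ni/.

wiʔwiwni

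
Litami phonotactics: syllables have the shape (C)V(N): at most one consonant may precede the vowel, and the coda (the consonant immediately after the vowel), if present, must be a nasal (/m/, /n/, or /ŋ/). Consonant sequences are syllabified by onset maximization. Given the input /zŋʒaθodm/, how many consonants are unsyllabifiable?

4

The consonants /z/, /ŋ/, /d/, /m/ cannot be parsed into a legal (C)V(N) syllable (only a nasal (/m/, /n/, or /ŋ/) is licensed in coda position; onsets are limited to one consonant).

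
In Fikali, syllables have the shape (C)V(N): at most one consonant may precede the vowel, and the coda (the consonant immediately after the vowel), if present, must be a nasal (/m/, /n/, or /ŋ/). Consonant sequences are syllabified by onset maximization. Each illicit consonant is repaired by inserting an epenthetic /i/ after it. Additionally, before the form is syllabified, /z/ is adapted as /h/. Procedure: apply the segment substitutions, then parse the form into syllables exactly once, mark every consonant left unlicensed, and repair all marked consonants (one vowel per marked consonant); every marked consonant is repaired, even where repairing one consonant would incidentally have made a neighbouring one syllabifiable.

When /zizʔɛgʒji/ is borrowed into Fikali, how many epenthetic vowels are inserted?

After substitution the input is /hihʔɛgʒji/.
The unsyllabifiable consonants are /h/, /g/, /ʒ/; each receives one epenthetic vowel.

3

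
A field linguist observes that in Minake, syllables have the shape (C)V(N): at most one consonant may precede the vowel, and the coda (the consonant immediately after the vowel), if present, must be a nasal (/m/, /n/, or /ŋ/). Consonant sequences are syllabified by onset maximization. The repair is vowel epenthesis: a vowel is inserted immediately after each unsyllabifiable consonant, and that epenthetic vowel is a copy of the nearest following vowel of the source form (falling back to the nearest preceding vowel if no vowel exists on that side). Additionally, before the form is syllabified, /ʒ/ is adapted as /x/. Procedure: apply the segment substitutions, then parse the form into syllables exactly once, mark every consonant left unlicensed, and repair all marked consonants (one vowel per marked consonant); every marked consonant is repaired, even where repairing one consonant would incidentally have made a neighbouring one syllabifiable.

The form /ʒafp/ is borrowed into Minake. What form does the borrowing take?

Substitution: /ʒ/ → /x/, giving /xafp/.
The consonants /f/, /p/ cannot be parsed into a legal (C)V(N) syllable (only a nasal (/m/, /n/, or /ŋ/) is licensed in coda position; onsets are limited to one consonant).
Inserting the epenthetic vowel yields /f/ → /fa/, /p/ → /pa/.

xafapa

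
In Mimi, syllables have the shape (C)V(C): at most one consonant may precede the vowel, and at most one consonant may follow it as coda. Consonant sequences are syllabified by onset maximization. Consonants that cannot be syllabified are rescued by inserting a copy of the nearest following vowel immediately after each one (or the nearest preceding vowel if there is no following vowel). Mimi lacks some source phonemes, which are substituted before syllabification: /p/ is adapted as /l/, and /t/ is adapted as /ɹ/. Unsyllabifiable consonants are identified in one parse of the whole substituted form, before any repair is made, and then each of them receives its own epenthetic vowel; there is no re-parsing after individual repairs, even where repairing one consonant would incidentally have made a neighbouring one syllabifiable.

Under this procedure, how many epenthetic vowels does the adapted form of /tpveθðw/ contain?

After substitution the input is /ɹlveθðw/.
The unsyllabifiable consonants are /ɹ/, /l/, /ð/, /w/; each receives one epenthetic vowel.

4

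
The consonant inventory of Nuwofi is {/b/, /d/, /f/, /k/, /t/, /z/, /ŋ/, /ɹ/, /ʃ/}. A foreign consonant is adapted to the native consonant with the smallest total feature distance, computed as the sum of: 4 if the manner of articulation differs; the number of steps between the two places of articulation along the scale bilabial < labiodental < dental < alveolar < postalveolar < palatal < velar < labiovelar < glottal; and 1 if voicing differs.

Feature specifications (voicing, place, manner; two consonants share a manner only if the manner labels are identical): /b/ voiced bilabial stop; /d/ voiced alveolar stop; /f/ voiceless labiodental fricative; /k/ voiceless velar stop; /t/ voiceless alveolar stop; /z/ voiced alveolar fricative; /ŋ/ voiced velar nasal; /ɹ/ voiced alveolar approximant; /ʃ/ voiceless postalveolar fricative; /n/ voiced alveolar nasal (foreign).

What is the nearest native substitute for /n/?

ŋ

/ŋ/ is closest: same manner (nasal), place distance 3 (alveolar→velar), same voicing; total 3. Next closest is /d/ at distance 4.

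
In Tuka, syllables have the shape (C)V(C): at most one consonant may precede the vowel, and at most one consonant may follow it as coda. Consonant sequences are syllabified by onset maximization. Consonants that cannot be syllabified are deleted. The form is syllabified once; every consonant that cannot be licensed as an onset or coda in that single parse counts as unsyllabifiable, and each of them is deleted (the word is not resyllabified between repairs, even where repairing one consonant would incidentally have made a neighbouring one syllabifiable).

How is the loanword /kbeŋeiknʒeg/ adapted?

Under (C)V(C), the unsyllabifiable consonants are /k/, /n/ (at most one coda consonant is licensed; onsets are limited to one consonant).
Each unlicensed consonant is deleted: /k/, /n/.

beŋeikʒeg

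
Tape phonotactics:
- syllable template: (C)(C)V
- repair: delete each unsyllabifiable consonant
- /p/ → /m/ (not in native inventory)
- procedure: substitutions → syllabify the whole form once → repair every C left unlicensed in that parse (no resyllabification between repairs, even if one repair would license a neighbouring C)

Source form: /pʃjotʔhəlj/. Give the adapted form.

ʃjoʔhə

Substitution: /p/ → /m/, giving /mʃjotʔhəlj/.
Syllabifying with onset maximization leaves /m/, /t/, /l/, /j/ stranded (no codas are permitted; onsets may contain at most 2 consonants).
Each unlicensed consonant is deleted: /m/, /t/, /l/, /j/.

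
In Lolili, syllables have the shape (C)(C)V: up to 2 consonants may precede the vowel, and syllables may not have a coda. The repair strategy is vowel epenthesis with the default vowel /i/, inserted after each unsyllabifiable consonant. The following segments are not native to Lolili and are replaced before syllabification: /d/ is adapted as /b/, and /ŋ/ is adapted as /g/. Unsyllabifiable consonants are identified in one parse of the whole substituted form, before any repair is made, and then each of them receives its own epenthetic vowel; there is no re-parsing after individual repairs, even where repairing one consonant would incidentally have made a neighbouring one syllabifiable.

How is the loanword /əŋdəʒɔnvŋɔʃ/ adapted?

əgbəʒɔnivgɔʃi

Substitution: /ŋ/ → /g/, /d/ → /b/, giving /əgbəʒɔnvgɔʃ/.
Under (C)(C)V, the unsyllabifiable consonants are /n/, /ʃ/ (no codas are permitted; onsets may contain at most 2 consonants).
Each unlicensed consonant becomes the onset of a new syllable: /n/ → /ni/, /ʃ/ → /ʃi/.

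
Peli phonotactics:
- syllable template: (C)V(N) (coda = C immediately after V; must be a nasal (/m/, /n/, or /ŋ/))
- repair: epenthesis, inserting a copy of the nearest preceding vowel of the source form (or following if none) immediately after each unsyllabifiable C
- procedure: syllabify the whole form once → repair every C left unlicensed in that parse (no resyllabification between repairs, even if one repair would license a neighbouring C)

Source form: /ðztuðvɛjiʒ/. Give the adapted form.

ðuzutuðuvɛjiʒi

Under (C)V(N), the unsyllabifiable consonants are /ð/, /z/, /ð/, /ʒ/ (only a nasal (/m/, /n/, or /ŋ/) is licensed in coda position; onsets are limited to one consonant).
Each unlicensed consonant becomes the onset of a new syllable: /ð/ → /ðu/, /z/ → /zu/, /ð/ → /ðu/, /ʒ/ → /ʒi/.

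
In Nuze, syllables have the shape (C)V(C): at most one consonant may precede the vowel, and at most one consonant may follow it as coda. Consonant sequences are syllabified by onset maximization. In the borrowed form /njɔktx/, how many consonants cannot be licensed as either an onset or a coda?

The consonants /n/, /t/, /x/ cannot be parsed into a legal (C)V(C) syllable (at most one coda consonant is licensed; onsets are limited to one consonant).

3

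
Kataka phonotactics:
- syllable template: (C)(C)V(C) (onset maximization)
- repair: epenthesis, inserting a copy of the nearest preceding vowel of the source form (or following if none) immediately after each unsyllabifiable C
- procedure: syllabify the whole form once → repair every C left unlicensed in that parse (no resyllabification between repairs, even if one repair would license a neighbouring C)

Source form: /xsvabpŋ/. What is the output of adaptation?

Under (C)(C)V(C), the unsyllabifiable consonants are /x/, /p/, /ŋ/ (at most one coda consonant is licensed; onsets may contain at most 2 consonants).
Epenthesis after each stranded consonant: /x/ → /xa/, /p/ → /pa/, /ŋ/ → /ŋa/.

xasvabpaŋa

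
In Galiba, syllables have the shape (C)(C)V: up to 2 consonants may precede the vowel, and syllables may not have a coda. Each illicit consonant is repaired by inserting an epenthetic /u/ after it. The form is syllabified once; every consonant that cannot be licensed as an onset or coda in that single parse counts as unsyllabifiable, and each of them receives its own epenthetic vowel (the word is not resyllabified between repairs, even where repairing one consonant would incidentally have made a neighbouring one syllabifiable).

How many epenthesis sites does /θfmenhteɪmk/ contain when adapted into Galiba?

4

The unsyllabifiable consonants are /θ/, /n/, /m/, /k/; each receives one epenthetic vowel.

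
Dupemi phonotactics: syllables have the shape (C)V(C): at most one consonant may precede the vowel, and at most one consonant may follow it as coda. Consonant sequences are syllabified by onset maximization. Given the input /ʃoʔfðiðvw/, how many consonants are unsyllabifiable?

Under (C)V(C), the unsyllabifiable consonants are /f/, /v/, /w/ (at most one coda consonant is licensed; onsets are limited to one consonant).

3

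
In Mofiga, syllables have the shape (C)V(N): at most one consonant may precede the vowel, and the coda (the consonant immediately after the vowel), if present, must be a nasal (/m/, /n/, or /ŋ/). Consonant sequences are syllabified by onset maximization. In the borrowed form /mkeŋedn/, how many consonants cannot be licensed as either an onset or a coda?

Under (C)V(N), the unsyllabifiable consonants are /m/, /d/, /n/ (only a nasal (/m/, /n/, or /ŋ/) is licensed in coda position; onsets are limited to one consonant).

3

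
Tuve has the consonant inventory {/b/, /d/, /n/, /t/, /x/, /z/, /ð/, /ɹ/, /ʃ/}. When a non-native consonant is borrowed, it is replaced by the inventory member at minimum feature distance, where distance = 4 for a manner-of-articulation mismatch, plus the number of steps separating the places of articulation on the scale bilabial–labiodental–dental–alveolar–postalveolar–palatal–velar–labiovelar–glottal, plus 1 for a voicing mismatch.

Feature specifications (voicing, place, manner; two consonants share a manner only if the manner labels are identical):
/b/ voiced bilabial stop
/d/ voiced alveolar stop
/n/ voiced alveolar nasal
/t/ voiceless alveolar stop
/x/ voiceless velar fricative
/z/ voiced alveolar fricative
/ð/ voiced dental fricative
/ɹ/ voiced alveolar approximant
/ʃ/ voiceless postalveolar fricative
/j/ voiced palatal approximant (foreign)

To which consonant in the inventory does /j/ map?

/ɹ/ is closest: same manner (approximant), place distance 2 (palatal→alveolar), same voicing; total 2. Next closest is /d/ at distance 6.

ɹ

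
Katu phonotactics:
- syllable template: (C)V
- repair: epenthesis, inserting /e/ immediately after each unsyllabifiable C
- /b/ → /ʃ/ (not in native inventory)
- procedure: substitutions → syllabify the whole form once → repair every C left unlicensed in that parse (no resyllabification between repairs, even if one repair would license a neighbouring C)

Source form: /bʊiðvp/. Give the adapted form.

Substitution: /b/ → /ʃ/, giving /ʃʊiðvp/.
The consonants /ð/, /v/, /p/ cannot be parsed into a legal (C)V syllable (no codas are permitted; onsets are limited to one consonant).
Each unlicensed consonant becomes the onset of a new syllable: /ð/ → /ðe/, /v/ → /ve/, /p/ → /pe/.

ʃʊiðevepe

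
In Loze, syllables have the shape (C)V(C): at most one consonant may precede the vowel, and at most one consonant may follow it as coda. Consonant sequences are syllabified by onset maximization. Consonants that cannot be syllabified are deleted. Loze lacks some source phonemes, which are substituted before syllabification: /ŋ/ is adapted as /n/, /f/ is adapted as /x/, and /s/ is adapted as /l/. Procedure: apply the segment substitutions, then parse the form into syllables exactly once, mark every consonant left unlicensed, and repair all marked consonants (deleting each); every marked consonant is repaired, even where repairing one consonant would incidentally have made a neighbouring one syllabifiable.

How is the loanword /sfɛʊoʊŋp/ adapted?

xɛʊoʊn

Substitution: /s/ → /l/, /f/ → /x/, /ŋ/ → /n/, giving /lxɛʊoʊnp/.
The consonants /l/, /p/ cannot be parsed into a legal (C)V(C) syllable (at most one coda consonant is licensed; onsets are limited to one consonant).
Deletion applies to /l/, /p/.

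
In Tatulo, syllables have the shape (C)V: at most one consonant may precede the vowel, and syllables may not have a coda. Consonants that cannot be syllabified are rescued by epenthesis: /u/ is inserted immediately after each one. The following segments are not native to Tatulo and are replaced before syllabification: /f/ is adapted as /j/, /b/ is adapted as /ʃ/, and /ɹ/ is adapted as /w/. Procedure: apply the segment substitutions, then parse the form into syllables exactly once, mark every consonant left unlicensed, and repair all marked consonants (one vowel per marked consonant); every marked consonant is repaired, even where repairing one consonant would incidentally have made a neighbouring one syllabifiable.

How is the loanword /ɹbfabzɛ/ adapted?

Substitution: /ɹ/ → /w/, /b/ → /ʃ/, /f/ → /j/, giving /wʃjaʃzɛ/.
Syllabifying with onset maximization leaves /w/, /ʃ/, /ʃ/ stranded (no codas are permitted; onsets are limited to one consonant).
Epenthesis after each stranded consonant: /w/ → /wu/, /ʃ/ → /ʃu/, /ʃ/ → /ʃu/.

wuʃujaʃuzɛ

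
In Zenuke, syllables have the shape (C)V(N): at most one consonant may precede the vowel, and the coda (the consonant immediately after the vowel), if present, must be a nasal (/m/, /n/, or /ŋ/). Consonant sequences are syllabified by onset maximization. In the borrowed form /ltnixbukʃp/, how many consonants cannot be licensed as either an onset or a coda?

6

The consonants /l/, /t/, /x/, /k/, /ʃ/, /p/ cannot be parsed into a legal (C)V(N) syllable (only a nasal (/m/, /n/, or /ŋ/) is licensed in coda position; onsets are limited to one consonant).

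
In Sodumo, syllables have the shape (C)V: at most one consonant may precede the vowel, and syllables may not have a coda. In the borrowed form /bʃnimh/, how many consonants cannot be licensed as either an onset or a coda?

The consonants /b/, /ʃ/, /m/, /h/ cannot be parsed into a legal (C)V syllable (no codas are permitted; onsets are limited to one consonant).

4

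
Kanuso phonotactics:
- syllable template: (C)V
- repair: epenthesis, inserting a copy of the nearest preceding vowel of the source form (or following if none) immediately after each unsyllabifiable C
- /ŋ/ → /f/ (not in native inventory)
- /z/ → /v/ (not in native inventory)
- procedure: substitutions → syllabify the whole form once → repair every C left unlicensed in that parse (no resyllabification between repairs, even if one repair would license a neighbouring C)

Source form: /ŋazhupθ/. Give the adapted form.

Substitution: /ŋ/ → /f/, /z/ → /v/, giving /favhupθ/.
Under (C)V, the unsyllabifiable consonants are /v/, /p/, /θ/ (no codas are permitted; onsets are limited to one consonant).
Each unlicensed consonant becomes the onset of a new syllable: /v/ → /va/, /p/ → /pu/, /θ/ → /θu/.

favahupuθu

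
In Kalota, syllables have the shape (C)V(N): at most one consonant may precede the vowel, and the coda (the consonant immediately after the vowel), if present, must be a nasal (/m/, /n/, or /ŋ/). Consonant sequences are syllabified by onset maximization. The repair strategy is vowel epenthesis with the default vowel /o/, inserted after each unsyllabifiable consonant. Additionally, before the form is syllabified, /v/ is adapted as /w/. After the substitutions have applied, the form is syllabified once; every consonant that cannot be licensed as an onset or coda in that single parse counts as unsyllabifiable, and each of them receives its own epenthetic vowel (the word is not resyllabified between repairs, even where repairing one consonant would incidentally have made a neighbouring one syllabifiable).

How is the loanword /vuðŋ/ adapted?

Substitution: /v/ → /w/, giving /wuðŋ/.
Syllabifying with onset maximization leaves /ð/, /ŋ/ stranded (only a nasal (/m/, /n/, or /ŋ/) is licensed in coda position; onsets are limited to one consonant).
Each unlicensed consonant becomes the onset of a new syllable: /ð/ → /ðo/, /ŋ/ → /ŋo/.

wuðoŋo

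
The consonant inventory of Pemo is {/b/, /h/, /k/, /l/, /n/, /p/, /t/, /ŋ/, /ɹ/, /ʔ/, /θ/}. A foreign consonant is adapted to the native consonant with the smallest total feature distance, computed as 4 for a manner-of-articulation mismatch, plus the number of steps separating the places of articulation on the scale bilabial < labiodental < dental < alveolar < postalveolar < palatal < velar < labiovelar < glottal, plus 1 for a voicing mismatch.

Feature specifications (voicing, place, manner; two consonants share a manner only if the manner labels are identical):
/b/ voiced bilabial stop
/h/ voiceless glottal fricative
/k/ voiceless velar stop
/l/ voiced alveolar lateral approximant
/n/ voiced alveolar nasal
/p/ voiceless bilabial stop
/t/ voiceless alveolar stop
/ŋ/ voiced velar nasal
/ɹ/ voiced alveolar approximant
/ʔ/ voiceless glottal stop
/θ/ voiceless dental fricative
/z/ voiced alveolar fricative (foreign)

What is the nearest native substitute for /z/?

/θ/ is closest: same manner (fricative), place distance 1 (alveolar→dental), voicing differs (+1); total 2. Next closest is /l/ at distance 4.

θ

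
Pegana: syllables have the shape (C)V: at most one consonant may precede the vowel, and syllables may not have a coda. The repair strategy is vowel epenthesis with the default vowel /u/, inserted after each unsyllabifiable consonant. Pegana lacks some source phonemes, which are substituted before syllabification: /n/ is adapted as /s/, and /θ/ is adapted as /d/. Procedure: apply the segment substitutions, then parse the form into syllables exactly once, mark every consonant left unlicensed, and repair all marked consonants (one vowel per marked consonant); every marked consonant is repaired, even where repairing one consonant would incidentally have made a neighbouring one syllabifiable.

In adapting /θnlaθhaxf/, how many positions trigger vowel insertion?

After substitution the input is /dsladhaxf/.
The unsyllabifiable consonants are /d/, /s/, /d/, /x/, /f/; each receives one epenthetic vowel.

5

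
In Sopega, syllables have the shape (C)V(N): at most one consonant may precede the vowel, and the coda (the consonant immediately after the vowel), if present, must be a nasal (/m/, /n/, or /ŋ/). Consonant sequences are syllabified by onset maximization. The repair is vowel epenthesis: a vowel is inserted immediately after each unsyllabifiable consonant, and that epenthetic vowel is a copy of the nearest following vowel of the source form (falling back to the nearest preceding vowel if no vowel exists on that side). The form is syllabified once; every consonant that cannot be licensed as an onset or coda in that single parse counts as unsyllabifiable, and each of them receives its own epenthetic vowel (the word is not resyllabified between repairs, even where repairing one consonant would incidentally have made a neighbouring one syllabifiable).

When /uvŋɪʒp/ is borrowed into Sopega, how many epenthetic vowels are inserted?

3

The unsyllabifiable consonants are /v/, /ʒ/, /p/; each receives one epenthetic vowel.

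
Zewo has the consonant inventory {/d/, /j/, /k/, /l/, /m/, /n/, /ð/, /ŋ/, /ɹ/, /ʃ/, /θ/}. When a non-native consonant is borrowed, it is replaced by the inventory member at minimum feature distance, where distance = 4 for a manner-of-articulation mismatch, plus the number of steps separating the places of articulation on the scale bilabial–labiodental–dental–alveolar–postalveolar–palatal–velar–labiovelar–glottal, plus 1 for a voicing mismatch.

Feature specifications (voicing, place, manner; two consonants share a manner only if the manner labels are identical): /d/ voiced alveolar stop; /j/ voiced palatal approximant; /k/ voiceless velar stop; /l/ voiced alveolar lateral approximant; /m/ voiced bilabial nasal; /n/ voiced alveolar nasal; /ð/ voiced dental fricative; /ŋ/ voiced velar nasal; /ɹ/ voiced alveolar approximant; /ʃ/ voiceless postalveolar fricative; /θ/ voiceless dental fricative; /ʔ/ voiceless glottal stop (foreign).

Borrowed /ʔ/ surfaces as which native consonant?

/k/ is closest: same manner (stop), place distance 2 (glottal→velar), same voicing; total 2. Next closest is /d/ at distance 6.

k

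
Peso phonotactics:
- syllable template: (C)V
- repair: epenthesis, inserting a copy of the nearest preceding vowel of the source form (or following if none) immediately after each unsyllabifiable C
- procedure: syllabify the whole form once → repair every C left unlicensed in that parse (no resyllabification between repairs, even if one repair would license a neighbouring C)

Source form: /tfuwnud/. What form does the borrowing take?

Syllabifying with onset maximization leaves /t/, /w/, /d/ stranded (no codas are permitted; onsets are limited to one consonant).
Inserting the epenthetic vowel yields /t/ → /tu/, /w/ → /wu/, /d/ → /du/.

tufuwunudu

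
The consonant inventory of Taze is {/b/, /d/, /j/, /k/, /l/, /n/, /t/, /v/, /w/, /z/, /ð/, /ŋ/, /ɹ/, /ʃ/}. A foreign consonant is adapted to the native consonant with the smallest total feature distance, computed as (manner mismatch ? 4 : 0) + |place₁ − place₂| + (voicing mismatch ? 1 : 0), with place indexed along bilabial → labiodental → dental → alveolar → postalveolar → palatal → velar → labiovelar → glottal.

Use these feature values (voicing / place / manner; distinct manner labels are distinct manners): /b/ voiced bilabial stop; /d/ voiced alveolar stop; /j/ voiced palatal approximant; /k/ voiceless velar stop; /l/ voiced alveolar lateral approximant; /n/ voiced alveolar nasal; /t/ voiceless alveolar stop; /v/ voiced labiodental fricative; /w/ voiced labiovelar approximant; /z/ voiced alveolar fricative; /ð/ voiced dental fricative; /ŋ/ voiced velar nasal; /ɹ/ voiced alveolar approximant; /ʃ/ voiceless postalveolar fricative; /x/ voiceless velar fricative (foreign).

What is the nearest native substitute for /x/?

/ʃ/ is closest: same manner (fricative), place distance 2 (velar→postalveolar), same voicing; total 2. Next closest is /k/ at distance 4.

ʃ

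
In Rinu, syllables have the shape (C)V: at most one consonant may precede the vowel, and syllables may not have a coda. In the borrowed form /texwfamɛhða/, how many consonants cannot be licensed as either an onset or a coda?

3

The consonants /x/, /w/, /h/ cannot be parsed into a legal (C)V syllable (no codas are permitted; onsets are limited to one consonant).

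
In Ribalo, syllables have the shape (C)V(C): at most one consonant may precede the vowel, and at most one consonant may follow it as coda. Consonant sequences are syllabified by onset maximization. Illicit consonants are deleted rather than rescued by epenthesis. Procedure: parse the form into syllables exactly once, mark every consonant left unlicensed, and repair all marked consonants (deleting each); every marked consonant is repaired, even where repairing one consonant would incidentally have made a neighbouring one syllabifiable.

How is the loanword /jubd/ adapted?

The consonants /d/ cannot be parsed into a legal (C)V(C) syllable (at most one coda consonant is licensed; onsets are limited to one consonant).
Deletion applies to /d/.

jub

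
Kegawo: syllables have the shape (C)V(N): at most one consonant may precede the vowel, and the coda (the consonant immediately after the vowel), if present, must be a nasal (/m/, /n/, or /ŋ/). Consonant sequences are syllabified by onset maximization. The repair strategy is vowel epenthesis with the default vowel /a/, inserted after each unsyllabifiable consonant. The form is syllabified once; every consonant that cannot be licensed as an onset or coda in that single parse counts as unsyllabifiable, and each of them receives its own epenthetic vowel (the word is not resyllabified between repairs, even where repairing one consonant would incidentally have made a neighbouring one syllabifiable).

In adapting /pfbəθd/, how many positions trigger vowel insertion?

The unsyllabifiable consonants are /p/, /f/, /θ/, /d/; each receives one epenthetic vowel.

4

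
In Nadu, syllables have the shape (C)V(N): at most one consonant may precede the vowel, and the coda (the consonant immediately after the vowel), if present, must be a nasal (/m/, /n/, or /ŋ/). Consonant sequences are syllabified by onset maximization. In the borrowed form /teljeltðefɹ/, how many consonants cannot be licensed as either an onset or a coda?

The consonants /l/, /l/, /t/, /f/, /ɹ/ cannot be parsed into a legal (C)V(N) syllable (only a nasal (/m/, /n/, or /ŋ/) is licensed in coda position; onsets are limited to one consonant).

5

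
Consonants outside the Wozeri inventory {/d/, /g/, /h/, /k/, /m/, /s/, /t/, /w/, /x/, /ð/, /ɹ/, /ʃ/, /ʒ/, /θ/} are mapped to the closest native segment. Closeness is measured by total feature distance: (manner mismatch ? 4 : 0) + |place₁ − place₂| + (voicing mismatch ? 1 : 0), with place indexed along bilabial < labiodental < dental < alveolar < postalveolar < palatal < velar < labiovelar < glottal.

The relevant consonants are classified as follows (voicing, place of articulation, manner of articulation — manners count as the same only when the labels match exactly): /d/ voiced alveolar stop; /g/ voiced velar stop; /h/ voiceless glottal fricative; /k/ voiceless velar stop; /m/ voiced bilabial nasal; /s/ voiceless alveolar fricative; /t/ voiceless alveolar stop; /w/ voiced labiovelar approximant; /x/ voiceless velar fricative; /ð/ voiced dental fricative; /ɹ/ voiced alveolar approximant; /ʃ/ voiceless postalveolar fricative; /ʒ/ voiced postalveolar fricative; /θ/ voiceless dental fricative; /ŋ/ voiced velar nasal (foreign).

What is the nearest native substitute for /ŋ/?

/g/ is closest: manner differs (nasal→stop, +4), place distance 0 (velar→velar), same voicing; total 4. Next closest is /k/ at distance 5.

g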